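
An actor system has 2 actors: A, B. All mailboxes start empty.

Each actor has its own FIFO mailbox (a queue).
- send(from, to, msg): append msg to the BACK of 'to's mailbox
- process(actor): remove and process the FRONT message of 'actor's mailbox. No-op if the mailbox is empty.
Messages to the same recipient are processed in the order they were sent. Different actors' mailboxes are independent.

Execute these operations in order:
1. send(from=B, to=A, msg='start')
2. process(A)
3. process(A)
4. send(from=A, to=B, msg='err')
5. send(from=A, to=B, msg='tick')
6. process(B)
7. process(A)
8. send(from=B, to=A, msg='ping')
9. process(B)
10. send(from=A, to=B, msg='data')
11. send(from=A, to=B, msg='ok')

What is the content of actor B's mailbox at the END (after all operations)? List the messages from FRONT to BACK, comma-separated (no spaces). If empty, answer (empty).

After 1 (send(from=B, to=A, msg='start')): A:[start] B:[]
After 2 (process(A)): A:[] B:[]
After 3 (process(A)): A:[] B:[]
After 4 (send(from=A, to=B, msg='err')): A:[] B:[err]
After 5 (send(from=A, to=B, msg='tick')): A:[] B:[err,tick]
After 6 (process(B)): A:[] B:[tick]
After 7 (process(A)): A:[] B:[tick]
After 8 (send(from=B, to=A, msg='ping')): A:[ping] B:[tick]
After 9 (process(B)): A:[ping] B:[]
After 10 (send(from=A, to=B, msg='data')): A:[ping] B:[data]
After 11 (send(from=A, to=B, msg='ok')): A:[ping] B:[data,ok]

Answer: data,ok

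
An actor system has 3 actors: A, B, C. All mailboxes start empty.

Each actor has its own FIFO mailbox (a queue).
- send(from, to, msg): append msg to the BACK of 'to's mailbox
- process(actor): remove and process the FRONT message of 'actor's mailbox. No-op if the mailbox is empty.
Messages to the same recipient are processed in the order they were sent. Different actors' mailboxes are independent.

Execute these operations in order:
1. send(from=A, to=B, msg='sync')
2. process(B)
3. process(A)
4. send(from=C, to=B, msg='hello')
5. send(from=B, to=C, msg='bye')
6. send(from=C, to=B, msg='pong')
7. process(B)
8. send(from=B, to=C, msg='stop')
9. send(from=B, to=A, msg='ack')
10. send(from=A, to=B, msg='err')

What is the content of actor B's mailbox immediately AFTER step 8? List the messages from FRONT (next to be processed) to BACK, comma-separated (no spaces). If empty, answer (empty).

After 1 (send(from=A, to=B, msg='sync')): A:[] B:[sync] C:[]
After 2 (process(B)): A:[] B:[] C:[]
After 3 (process(A)): A:[] B:[] C:[]
After 4 (send(from=C, to=B, msg='hello')): A:[] B:[hello] C:[]
After 5 (send(from=B, to=C, msg='bye')): A:[] B:[hello] C:[bye]
After 6 (send(from=C, to=B, msg='pong')): A:[] B:[hello,pong] C:[bye]
After 7 (process(B)): A:[] B:[pong] C:[bye]
After 8 (send(from=B, to=C, msg='stop')): A:[] B:[pong] C:[bye,stop]

pong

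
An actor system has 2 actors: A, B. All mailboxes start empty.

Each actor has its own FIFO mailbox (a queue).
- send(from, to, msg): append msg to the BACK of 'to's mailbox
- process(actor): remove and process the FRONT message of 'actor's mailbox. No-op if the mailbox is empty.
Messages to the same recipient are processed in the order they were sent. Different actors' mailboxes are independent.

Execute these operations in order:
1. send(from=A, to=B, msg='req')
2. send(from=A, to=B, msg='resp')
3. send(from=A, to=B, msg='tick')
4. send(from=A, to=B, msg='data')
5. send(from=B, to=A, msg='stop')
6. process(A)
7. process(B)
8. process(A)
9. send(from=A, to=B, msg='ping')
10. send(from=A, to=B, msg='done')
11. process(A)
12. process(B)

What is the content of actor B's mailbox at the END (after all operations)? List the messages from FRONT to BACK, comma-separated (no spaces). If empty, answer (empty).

After 1 (send(from=A, to=B, msg='req')): A:[] B:[req]
After 2 (send(from=A, to=B, msg='resp')): A:[] B:[req,resp]
After 3 (send(from=A, to=B, msg='tick')): A:[] B:[req,resp,tick]
After 4 (send(from=A, to=B, msg='data')): A:[] B:[req,resp,tick,data]
After 5 (send(from=B, to=A, msg='stop')): A:[stop] B:[req,resp,tick,data]
After 6 (process(A)): A:[] B:[req,resp,tick,data]
After 7 (process(B)): A:[] B:[resp,tick,data]
After 8 (process(A)): A:[] B:[resp,tick,data]
After 9 (send(from=A, to=B, msg='ping')): A:[] B:[resp,tick,data,ping]
After 10 (send(from=A, to=B, msg='done')): A:[] B:[resp,tick,data,ping,done]
After 11 (process(A)): A:[] B:[resp,tick,data,ping,done]
After 12 (process(B)): A:[] B:[tick,data,ping,done]

Answer: tick,data,ping,done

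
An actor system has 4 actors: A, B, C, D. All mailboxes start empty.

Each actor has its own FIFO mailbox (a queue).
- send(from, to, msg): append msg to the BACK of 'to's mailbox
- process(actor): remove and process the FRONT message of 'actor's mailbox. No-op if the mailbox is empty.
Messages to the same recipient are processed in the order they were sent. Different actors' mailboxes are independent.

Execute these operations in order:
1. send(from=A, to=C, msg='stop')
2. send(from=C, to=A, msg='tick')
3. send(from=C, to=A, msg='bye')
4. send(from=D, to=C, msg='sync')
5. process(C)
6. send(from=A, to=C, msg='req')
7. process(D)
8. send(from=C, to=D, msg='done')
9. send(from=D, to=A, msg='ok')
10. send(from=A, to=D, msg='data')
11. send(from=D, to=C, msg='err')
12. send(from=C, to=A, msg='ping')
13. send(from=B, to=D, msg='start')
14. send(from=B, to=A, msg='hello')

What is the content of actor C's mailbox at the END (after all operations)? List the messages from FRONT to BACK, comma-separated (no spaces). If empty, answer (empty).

Answer: sync,req,err

Derivation:
After 1 (send(from=A, to=C, msg='stop')): A:[] B:[] C:[stop] D:[]
After 2 (send(from=C, to=A, msg='tick')): A:[tick] B:[] C:[stop] D:[]
After 3 (send(from=C, to=A, msg='bye')): A:[tick,bye] B:[] C:[stop] D:[]
After 4 (send(from=D, to=C, msg='sync')): A:[tick,bye] B:[] C:[stop,sync] D:[]
After 5 (process(C)): A:[tick,bye] B:[] C:[sync] D:[]
After 6 (send(from=A, to=C, msg='req')): A:[tick,bye] B:[] C:[sync,req] D:[]
After 7 (process(D)): A:[tick,bye] B:[] C:[sync,req] D:[]
After 8 (send(from=C, to=D, msg='done')): A:[tick,bye] B:[] C:[sync,req] D:[done]
After 9 (send(from=D, to=A, msg='ok')): A:[tick,bye,ok] B:[] C:[sync,req] D:[done]
After 10 (send(from=A, to=D, msg='data')): A:[tick,bye,ok] B:[] C:[sync,req] D:[done,data]
After 11 (send(from=D, to=C, msg='err')): A:[tick,bye,ok] B:[] C:[sync,req,err] D:[done,data]
After 12 (send(from=C, to=A, msg='ping')): A:[tick,bye,ok,ping] B:[] C:[sync,req,err] D:[done,data]
After 13 (send(from=B, to=D, msg='start')): A:[tick,bye,ok,ping] B:[] C:[sync,req,err] D:[done,data,start]
After 14 (send(from=B, to=A, msg='hello')): A:[tick,bye,ok,ping,hello] B:[] C:[sync,req,err] D:[done,data,start]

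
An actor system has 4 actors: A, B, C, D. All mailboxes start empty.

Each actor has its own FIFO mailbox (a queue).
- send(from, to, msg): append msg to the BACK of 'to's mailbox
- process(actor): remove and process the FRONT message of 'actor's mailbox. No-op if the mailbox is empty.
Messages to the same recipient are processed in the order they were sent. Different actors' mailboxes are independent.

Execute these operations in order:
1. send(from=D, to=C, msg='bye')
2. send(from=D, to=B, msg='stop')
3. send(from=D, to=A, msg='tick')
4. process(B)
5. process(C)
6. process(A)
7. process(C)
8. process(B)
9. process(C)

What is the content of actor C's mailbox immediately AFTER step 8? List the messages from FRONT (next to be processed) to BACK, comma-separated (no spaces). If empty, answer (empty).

After 1 (send(from=D, to=C, msg='bye')): A:[] B:[] C:[bye] D:[]
After 2 (send(from=D, to=B, msg='stop')): A:[] B:[stop] C:[bye] D:[]
After 3 (send(from=D, to=A, msg='tick')): A:[tick] B:[stop] C:[bye] D:[]
After 4 (process(B)): A:[tick] B:[] C:[bye] D:[]
After 5 (process(C)): A:[tick] B:[] C:[] D:[]
After 6 (process(A)): A:[] B:[] C:[] D:[]
After 7 (process(C)): A:[] B:[] C:[] D:[]
After 8 (process(B)): A:[] B:[] C:[] D:[]

(empty)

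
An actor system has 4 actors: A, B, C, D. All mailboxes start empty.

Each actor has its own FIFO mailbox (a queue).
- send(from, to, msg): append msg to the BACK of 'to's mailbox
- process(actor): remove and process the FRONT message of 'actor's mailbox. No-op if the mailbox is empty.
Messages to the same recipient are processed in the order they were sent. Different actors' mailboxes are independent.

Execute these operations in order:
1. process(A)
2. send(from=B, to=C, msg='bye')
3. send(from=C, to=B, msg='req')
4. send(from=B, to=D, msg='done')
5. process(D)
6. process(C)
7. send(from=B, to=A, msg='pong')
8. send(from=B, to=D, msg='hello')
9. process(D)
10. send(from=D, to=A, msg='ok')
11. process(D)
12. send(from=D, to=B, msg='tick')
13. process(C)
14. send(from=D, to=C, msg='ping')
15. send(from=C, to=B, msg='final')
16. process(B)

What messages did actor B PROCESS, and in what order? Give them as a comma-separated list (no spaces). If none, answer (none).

Answer: req

Derivation:
After 1 (process(A)): A:[] B:[] C:[] D:[]
After 2 (send(from=B, to=C, msg='bye')): A:[] B:[] C:[bye] D:[]
After 3 (send(from=C, to=B, msg='req')): A:[] B:[req] C:[bye] D:[]
After 4 (send(from=B, to=D, msg='done')): A:[] B:[req] C:[bye] D:[done]
After 5 (process(D)): A:[] B:[req] C:[bye] D:[]
After 6 (process(C)): A:[] B:[req] C:[] D:[]
After 7 (send(from=B, to=A, msg='pong')): A:[pong] B:[req] C:[] D:[]
After 8 (send(from=B, to=D, msg='hello')): A:[pong] B:[req] C:[] D:[hello]
After 9 (process(D)): A:[pong] B:[req] C:[] D:[]
After 10 (send(from=D, to=A, msg='ok')): A:[pong,ok] B:[req] C:[] D:[]
After 11 (process(D)): A:[pong,ok] B:[req] C:[] D:[]
After 12 (send(from=D, to=B, msg='tick')): A:[pong,ok] B:[req,tick] C:[] D:[]
After 13 (process(C)): A:[pong,ok] B:[req,tick] C:[] D:[]
After 14 (send(from=D, to=C, msg='ping')): A:[pong,ok] B:[req,tick] C:[ping] D:[]
After 15 (send(from=C, to=B, msg='final')): A:[pong,ok] B:[req,tick,final] C:[ping] D:[]
After 16 (process(B)): A:[pong,ok] B:[tick,final] C:[ping] D:[]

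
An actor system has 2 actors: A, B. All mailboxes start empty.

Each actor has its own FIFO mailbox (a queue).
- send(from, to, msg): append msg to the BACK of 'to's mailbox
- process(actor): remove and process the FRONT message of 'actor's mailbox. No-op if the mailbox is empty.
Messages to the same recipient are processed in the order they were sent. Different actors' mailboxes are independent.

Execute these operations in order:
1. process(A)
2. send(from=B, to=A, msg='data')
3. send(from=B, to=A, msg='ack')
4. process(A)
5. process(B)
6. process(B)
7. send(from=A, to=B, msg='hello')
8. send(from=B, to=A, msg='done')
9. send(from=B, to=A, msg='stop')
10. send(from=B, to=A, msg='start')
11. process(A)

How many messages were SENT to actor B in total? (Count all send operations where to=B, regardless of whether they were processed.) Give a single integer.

After 1 (process(A)): A:[] B:[]
After 2 (send(from=B, to=A, msg='data')): A:[data] B:[]
After 3 (send(from=B, to=A, msg='ack')): A:[data,ack] B:[]
After 4 (process(A)): A:[ack] B:[]
After 5 (process(B)): A:[ack] B:[]
After 6 (process(B)): A:[ack] B:[]
After 7 (send(from=A, to=B, msg='hello')): A:[ack] B:[hello]
After 8 (send(from=B, to=A, msg='done')): A:[ack,done] B:[hello]
After 9 (send(from=B, to=A, msg='stop')): A:[ack,done,stop] B:[hello]
After 10 (send(from=B, to=A, msg='start')): A:[ack,done,stop,start] B:[hello]
After 11 (process(A)): A:[done,stop,start] B:[hello]

Answer: 1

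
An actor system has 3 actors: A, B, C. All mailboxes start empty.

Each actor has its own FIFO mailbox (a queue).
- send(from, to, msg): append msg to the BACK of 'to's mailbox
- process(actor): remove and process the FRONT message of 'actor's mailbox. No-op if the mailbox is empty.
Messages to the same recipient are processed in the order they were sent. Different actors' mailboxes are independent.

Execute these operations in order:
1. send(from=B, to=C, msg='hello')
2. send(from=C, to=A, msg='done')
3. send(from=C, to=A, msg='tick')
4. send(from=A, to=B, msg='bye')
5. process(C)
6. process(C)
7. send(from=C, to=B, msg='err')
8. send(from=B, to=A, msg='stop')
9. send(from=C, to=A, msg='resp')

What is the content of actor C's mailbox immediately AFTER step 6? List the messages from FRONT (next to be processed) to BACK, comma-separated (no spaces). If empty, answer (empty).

After 1 (send(from=B, to=C, msg='hello')): A:[] B:[] C:[hello]
After 2 (send(from=C, to=A, msg='done')): A:[done] B:[] C:[hello]
After 3 (send(from=C, to=A, msg='tick')): A:[done,tick] B:[] C:[hello]
After 4 (send(from=A, to=B, msg='bye')): A:[done,tick] B:[bye] C:[hello]
After 5 (process(C)): A:[done,tick] B:[bye] C:[]
After 6 (process(C)): A:[done,tick] B:[bye] C:[]

(empty)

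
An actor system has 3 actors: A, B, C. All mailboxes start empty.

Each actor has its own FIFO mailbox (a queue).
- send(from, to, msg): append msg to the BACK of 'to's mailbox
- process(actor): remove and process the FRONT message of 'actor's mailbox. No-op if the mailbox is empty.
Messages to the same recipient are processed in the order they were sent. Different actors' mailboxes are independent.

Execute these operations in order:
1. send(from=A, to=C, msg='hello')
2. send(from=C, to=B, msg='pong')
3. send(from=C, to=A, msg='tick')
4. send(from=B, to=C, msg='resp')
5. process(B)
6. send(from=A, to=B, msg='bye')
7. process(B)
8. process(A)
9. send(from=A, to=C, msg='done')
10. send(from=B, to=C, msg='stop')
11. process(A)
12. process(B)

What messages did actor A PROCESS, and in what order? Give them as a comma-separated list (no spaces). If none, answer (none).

Answer: tick

Derivation:
After 1 (send(from=A, to=C, msg='hello')): A:[] B:[] C:[hello]
After 2 (send(from=C, to=B, msg='pong')): A:[] B:[pong] C:[hello]
After 3 (send(from=C, to=A, msg='tick')): A:[tick] B:[pong] C:[hello]
After 4 (send(from=B, to=C, msg='resp')): A:[tick] B:[pong] C:[hello,resp]
After 5 (process(B)): A:[tick] B:[] C:[hello,resp]
After 6 (send(from=A, to=B, msg='bye')): A:[tick] B:[bye] C:[hello,resp]
After 7 (process(B)): A:[tick] B:[] C:[hello,resp]
After 8 (process(A)): A:[] B:[] C:[hello,resp]
After 9 (send(from=A, to=C, msg='done')): A:[] B:[] C:[hello,resp,done]
After 10 (send(from=B, to=C, msg='stop')): A:[] B:[] C:[hello,resp,done,stop]
After 11 (process(A)): A:[] B:[] C:[hello,resp,done,stop]
After 12 (process(B)): A:[] B:[] C:[hello,resp,done,stop]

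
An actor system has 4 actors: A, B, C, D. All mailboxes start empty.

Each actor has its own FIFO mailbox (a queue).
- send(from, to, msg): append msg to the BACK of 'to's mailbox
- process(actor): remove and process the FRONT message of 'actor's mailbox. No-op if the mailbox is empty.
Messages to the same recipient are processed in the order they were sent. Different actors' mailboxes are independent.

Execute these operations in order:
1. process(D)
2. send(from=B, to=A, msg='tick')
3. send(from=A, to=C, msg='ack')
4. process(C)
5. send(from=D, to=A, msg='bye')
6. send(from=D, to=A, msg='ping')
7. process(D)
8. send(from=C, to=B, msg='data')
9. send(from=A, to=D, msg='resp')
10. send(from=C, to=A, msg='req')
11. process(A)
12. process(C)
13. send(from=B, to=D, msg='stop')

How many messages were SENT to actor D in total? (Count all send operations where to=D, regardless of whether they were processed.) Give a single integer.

After 1 (process(D)): A:[] B:[] C:[] D:[]
After 2 (send(from=B, to=A, msg='tick')): A:[tick] B:[] C:[] D:[]
After 3 (send(from=A, to=C, msg='ack')): A:[tick] B:[] C:[ack] D:[]
After 4 (process(C)): A:[tick] B:[] C:[] D:[]
After 5 (send(from=D, to=A, msg='bye')): A:[tick,bye] B:[] C:[] D:[]
After 6 (send(from=D, to=A, msg='ping')): A:[tick,bye,ping] B:[] C:[] D:[]
After 7 (process(D)): A:[tick,bye,ping] B:[] C:[] D:[]
After 8 (send(from=C, to=B, msg='data')): A:[tick,bye,ping] B:[data] C:[] D:[]
After 9 (send(from=A, to=D, msg='resp')): A:[tick,bye,ping] B:[data] C:[] D:[resp]
After 10 (send(from=C, to=A, msg='req')): A:[tick,bye,ping,req] B:[data] C:[] D:[resp]
After 11 (process(A)): A:[bye,ping,req] B:[data] C:[] D:[resp]
After 12 (process(C)): A:[bye,ping,req] B:[data] C:[] D:[resp]
After 13 (send(from=B, to=D, msg='stop')): A:[bye,ping,req] B:[data] C:[] D:[resp,stop]

Answer: 2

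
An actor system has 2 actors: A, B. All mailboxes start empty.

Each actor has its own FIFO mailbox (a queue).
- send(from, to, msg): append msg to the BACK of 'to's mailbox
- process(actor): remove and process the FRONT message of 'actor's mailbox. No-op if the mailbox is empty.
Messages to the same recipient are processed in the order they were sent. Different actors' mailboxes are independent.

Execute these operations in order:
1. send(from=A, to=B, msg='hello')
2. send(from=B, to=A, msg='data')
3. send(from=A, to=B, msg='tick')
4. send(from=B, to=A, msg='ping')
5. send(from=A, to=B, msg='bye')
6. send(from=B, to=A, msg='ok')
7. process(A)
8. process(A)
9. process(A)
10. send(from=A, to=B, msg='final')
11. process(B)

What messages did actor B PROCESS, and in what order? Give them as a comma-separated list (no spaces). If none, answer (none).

After 1 (send(from=A, to=B, msg='hello')): A:[] B:[hello]
After 2 (send(from=B, to=A, msg='data')): A:[data] B:[hello]
After 3 (send(from=A, to=B, msg='tick')): A:[data] B:[hello,tick]
After 4 (send(from=B, to=A, msg='ping')): A:[data,ping] B:[hello,tick]
After 5 (send(from=A, to=B, msg='bye')): A:[data,ping] B:[hello,tick,bye]
After 6 (send(from=B, to=A, msg='ok')): A:[data,ping,ok] B:[hello,tick,bye]
After 7 (process(A)): A:[ping,ok] B:[hello,tick,bye]
After 8 (process(A)): A:[ok] B:[hello,tick,bye]
After 9 (process(A)): A:[] B:[hello,tick,bye]
After 10 (send(from=A, to=B, msg='final')): A:[] B:[hello,tick,bye,final]
After 11 (process(B)): A:[] B:[tick,bye,final]

Answer: hello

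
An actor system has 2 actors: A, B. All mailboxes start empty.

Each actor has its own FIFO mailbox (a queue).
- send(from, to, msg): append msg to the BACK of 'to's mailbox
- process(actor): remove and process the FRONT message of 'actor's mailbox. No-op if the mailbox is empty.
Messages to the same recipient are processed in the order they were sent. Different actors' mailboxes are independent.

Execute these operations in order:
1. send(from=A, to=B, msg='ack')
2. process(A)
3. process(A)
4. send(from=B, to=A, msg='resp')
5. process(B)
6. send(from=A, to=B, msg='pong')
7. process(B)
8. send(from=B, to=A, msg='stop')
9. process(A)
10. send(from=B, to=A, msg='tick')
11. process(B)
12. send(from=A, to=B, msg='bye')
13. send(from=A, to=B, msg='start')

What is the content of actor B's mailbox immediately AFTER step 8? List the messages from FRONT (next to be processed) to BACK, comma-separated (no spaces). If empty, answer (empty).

After 1 (send(from=A, to=B, msg='ack')): A:[] B:[ack]
After 2 (process(A)): A:[] B:[ack]
After 3 (process(A)): A:[] B:[ack]
After 4 (send(from=B, to=A, msg='resp')): A:[resp] B:[ack]
After 5 (process(B)): A:[resp] B:[]
After 6 (send(from=A, to=B, msg='pong')): A:[resp] B:[pong]
After 7 (process(B)): A:[resp] B:[]
After 8 (send(from=B, to=A, msg='stop')): A:[resp,stop] B:[]

(empty)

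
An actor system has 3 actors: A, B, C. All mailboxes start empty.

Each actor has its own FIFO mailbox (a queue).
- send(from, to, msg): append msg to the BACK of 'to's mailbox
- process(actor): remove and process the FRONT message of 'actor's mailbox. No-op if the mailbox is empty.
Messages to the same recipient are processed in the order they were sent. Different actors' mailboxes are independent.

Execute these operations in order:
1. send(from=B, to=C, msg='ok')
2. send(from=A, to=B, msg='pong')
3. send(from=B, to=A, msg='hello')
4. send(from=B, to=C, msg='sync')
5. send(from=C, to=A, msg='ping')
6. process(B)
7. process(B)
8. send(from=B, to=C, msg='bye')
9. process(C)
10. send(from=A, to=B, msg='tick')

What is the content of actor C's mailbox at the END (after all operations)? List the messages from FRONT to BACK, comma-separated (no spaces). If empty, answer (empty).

Answer: sync,bye

Derivation:
After 1 (send(from=B, to=C, msg='ok')): A:[] B:[] C:[ok]
After 2 (send(from=A, to=B, msg='pong')): A:[] B:[pong] C:[ok]
After 3 (send(from=B, to=A, msg='hello')): A:[hello] B:[pong] C:[ok]
After 4 (send(from=B, to=C, msg='sync')): A:[hello] B:[pong] C:[ok,sync]
After 5 (send(from=C, to=A, msg='ping')): A:[hello,ping] B:[pong] C:[ok,sync]
After 6 (process(B)): A:[hello,ping] B:[] C:[ok,sync]
After 7 (process(B)): A:[hello,ping] B:[] C:[ok,sync]
After 8 (send(from=B, to=C, msg='bye')): A:[hello,ping] B:[] C:[ok,sync,bye]
After 9 (process(C)): A:[hello,ping] B:[] C:[sync,bye]
After 10 (send(from=A, to=B, msg='tick')): A:[hello,ping] B:[tick] C:[sync,bye]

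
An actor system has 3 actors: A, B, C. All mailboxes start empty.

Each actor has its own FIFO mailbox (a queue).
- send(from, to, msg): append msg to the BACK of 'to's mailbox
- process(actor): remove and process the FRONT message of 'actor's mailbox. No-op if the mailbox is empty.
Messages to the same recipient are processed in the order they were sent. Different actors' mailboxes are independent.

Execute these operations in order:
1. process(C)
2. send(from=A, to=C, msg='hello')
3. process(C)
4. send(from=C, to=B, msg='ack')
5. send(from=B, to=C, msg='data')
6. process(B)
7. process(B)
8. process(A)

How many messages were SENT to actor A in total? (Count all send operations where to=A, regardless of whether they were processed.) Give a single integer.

Answer: 0

Derivation:
After 1 (process(C)): A:[] B:[] C:[]
After 2 (send(from=A, to=C, msg='hello')): A:[] B:[] C:[hello]
After 3 (process(C)): A:[] B:[] C:[]
After 4 (send(from=C, to=B, msg='ack')): A:[] B:[ack] C:[]
After 5 (send(from=B, to=C, msg='data')): A:[] B:[ack] C:[data]
After 6 (process(B)): A:[] B:[] C:[data]
After 7 (process(B)): A:[] B:[] C:[data]
After 8 (process(A)): A:[] B:[] C:[data]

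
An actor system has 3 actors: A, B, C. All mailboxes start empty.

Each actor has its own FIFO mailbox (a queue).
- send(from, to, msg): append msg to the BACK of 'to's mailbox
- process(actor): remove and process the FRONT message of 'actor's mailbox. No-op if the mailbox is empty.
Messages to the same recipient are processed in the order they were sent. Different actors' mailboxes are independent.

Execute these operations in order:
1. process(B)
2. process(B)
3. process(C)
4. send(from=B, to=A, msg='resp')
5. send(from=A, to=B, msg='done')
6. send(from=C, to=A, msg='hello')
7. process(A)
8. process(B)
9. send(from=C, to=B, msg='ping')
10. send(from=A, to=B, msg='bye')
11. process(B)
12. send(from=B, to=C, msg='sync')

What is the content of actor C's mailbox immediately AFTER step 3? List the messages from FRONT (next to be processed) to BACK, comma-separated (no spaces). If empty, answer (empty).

After 1 (process(B)): A:[] B:[] C:[]
After 2 (process(B)): A:[] B:[] C:[]
After 3 (process(C)): A:[] B:[] C:[]

(empty)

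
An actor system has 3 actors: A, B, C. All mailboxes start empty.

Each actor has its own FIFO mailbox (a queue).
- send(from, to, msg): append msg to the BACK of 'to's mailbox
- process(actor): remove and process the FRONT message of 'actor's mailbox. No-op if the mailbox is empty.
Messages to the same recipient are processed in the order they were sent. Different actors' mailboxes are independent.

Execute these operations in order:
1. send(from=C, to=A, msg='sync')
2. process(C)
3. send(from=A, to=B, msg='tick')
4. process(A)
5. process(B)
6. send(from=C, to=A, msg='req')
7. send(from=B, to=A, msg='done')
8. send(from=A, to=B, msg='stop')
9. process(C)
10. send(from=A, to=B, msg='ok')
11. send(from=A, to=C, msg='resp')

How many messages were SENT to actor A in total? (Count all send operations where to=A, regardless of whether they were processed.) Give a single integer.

Answer: 3

Derivation:
After 1 (send(from=C, to=A, msg='sync')): A:[sync] B:[] C:[]
After 2 (process(C)): A:[sync] B:[] C:[]
After 3 (send(from=A, to=B, msg='tick')): A:[sync] B:[tick] C:[]
After 4 (process(A)): A:[] B:[tick] C:[]
After 5 (process(B)): A:[] B:[] C:[]
After 6 (send(from=C, to=A, msg='req')): A:[req] B:[] C:[]
After 7 (send(from=B, to=A, msg='done')): A:[req,done] B:[] C:[]
After 8 (send(from=A, to=B, msg='stop')): A:[req,done] B:[stop] C:[]
After 9 (process(C)): A:[req,done] B:[stop] C:[]
After 10 (send(from=A, to=B, msg='ok')): A:[req,done] B:[stop,ok] C:[]
After 11 (send(from=A, to=C, msg='resp')): A:[req,done] B:[stop,ok] C:[resp]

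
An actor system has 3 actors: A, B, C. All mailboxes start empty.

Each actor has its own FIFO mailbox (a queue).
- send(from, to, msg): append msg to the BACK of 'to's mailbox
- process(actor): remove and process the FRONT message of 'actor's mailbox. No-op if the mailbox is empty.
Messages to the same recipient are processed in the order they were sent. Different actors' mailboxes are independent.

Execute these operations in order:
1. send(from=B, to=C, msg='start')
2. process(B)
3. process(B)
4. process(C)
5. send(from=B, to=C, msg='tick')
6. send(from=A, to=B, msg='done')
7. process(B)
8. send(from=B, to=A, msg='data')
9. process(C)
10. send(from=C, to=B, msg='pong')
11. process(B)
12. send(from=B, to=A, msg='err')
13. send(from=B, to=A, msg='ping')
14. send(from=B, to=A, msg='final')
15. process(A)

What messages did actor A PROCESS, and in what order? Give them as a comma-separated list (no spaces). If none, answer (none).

Answer: data

Derivation:
After 1 (send(from=B, to=C, msg='start')): A:[] B:[] C:[start]
After 2 (process(B)): A:[] B:[] C:[start]
After 3 (process(B)): A:[] B:[] C:[start]
After 4 (process(C)): A:[] B:[] C:[]
After 5 (send(from=B, to=C, msg='tick')): A:[] B:[] C:[tick]
After 6 (send(from=A, to=B, msg='done')): A:[] B:[done] C:[tick]
After 7 (process(B)): A:[] B:[] C:[tick]
After 8 (send(from=B, to=A, msg='data')): A:[data] B:[] C:[tick]
After 9 (process(C)): A:[data] B:[] C:[]
After 10 (send(from=C, to=B, msg='pong')): A:[data] B:[pong] C:[]
After 11 (process(B)): A:[data] B:[] C:[]
After 12 (send(from=B, to=A, msg='err')): A:[data,err] B:[] C:[]
After 13 (send(from=B, to=A, msg='ping')): A:[data,err,ping] B:[] C:[]
After 14 (send(from=B, to=A, msg='final')): A:[data,err,ping,final] B:[] C:[]
After 15 (process(A)): A:[err,ping,final] B:[] C:[]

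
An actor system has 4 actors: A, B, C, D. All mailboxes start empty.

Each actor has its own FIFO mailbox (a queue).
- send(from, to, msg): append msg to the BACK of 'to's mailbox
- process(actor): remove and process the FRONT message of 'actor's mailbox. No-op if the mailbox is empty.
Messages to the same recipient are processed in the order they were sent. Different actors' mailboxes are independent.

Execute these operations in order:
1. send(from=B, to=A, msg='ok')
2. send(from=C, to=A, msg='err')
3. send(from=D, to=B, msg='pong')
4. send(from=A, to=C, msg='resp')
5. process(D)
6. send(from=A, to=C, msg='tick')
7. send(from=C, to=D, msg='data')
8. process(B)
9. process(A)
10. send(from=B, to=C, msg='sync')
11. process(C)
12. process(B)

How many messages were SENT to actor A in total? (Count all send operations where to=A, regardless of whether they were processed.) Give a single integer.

Answer: 2

Derivation:
After 1 (send(from=B, to=A, msg='ok')): A:[ok] B:[] C:[] D:[]
After 2 (send(from=C, to=A, msg='err')): A:[ok,err] B:[] C:[] D:[]
After 3 (send(from=D, to=B, msg='pong')): A:[ok,err] B:[pong] C:[] D:[]
After 4 (send(from=A, to=C, msg='resp')): A:[ok,err] B:[pong] C:[resp] D:[]
After 5 (process(D)): A:[ok,err] B:[pong] C:[resp] D:[]
After 6 (send(from=A, to=C, msg='tick')): A:[ok,err] B:[pong] C:[resp,tick] D:[]
After 7 (send(from=C, to=D, msg='data')): A:[ok,err] B:[pong] C:[resp,tick] D:[data]
After 8 (process(B)): A:[ok,err] B:[] C:[resp,tick] D:[data]
After 9 (process(A)): A:[err] B:[] C:[resp,tick] D:[data]
After 10 (send(from=B, to=C, msg='sync')): A:[err] B:[] C:[resp,tick,sync] D:[data]
After 11 (process(C)): A:[err] B:[] C:[tick,sync] D:[data]
After 12 (process(B)): A:[err] B:[] C:[tick,sync] D:[data]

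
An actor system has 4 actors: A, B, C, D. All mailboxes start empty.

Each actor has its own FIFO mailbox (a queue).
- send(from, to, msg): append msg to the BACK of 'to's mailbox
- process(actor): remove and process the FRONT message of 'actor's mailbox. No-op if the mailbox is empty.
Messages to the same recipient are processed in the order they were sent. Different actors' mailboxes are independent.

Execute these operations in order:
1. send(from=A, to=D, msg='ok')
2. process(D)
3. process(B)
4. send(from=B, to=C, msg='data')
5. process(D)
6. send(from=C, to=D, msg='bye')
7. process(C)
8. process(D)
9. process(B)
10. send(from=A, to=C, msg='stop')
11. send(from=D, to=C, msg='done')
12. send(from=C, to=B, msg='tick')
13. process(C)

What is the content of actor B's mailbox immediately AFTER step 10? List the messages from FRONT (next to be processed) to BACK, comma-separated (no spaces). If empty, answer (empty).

After 1 (send(from=A, to=D, msg='ok')): A:[] B:[] C:[] D:[ok]
After 2 (process(D)): A:[] B:[] C:[] D:[]
After 3 (process(B)): A:[] B:[] C:[] D:[]
After 4 (send(from=B, to=C, msg='data')): A:[] B:[] C:[data] D:[]
After 5 (process(D)): A:[] B:[] C:[data] D:[]
After 6 (send(from=C, to=D, msg='bye')): A:[] B:[] C:[data] D:[bye]
After 7 (process(C)): A:[] B:[] C:[] D:[bye]
After 8 (process(D)): A:[] B:[] C:[] D:[]
After 9 (process(B)): A:[] B:[] C:[] D:[]
After 10 (send(from=A, to=C, msg='stop')): A:[] B:[] C:[stop] D:[]

(empty)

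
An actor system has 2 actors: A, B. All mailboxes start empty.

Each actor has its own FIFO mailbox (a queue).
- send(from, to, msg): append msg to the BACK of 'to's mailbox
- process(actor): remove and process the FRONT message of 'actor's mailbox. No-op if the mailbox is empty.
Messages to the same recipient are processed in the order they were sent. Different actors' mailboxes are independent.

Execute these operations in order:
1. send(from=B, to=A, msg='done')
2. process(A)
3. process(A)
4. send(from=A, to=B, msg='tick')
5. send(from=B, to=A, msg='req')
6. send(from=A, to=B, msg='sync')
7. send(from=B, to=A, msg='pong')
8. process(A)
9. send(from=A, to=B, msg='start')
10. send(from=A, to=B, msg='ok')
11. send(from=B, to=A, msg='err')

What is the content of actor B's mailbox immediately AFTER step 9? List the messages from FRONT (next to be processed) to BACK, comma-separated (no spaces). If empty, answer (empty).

After 1 (send(from=B, to=A, msg='done')): A:[done] B:[]
After 2 (process(A)): A:[] B:[]
After 3 (process(A)): A:[] B:[]
After 4 (send(from=A, to=B, msg='tick')): A:[] B:[tick]
After 5 (send(from=B, to=A, msg='req')): A:[req] B:[tick]
After 6 (send(from=A, to=B, msg='sync')): A:[req] B:[tick,sync]
After 7 (send(from=B, to=A, msg='pong')): A:[req,pong] B:[tick,sync]
After 8 (process(A)): A:[pong] B:[tick,sync]
After 9 (send(from=A, to=B, msg='start')): A:[pong] B:[tick,sync,start]

tick,sync,start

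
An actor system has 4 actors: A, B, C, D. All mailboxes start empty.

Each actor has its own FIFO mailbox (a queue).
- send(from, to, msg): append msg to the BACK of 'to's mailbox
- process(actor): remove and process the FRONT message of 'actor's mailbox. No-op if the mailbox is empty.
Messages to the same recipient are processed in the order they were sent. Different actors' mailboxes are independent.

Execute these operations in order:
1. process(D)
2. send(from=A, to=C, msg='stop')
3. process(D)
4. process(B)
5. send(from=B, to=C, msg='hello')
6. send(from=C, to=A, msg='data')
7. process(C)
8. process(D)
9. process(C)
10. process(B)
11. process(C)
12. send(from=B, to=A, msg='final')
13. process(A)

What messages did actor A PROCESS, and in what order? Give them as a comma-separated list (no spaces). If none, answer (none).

After 1 (process(D)): A:[] B:[] C:[] D:[]
After 2 (send(from=A, to=C, msg='stop')): A:[] B:[] C:[stop] D:[]
After 3 (process(D)): A:[] B:[] C:[stop] D:[]
After 4 (process(B)): A:[] B:[] C:[stop] D:[]
After 5 (send(from=B, to=C, msg='hello')): A:[] B:[] C:[stop,hello] D:[]
After 6 (send(from=C, to=A, msg='data')): A:[data] B:[] C:[stop,hello] D:[]
After 7 (process(C)): A:[data] B:[] C:[hello] D:[]
After 8 (process(D)): A:[data] B:[] C:[hello] D:[]
After 9 (process(C)): A:[data] B:[] C:[] D:[]
After 10 (process(B)): A:[data] B:[] C:[] D:[]
After 11 (process(C)): A:[data] B:[] C:[] D:[]
After 12 (send(from=B, to=A, msg='final')): A:[data,final] B:[] C:[] D:[]
After 13 (process(A)): A:[final] B:[] C:[] D:[]

Answer: data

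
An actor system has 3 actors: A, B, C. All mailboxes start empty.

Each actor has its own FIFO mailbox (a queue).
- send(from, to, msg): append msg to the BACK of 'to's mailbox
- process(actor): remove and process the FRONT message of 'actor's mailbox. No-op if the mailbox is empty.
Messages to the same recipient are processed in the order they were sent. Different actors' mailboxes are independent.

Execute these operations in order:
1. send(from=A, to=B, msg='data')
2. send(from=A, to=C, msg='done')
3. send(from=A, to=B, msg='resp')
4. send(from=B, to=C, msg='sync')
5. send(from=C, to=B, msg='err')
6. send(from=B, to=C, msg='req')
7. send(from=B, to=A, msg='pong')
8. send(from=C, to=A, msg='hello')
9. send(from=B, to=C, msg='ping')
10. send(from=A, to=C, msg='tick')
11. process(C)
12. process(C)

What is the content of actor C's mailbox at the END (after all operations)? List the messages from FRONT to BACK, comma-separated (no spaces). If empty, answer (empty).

After 1 (send(from=A, to=B, msg='data')): A:[] B:[data] C:[]
After 2 (send(from=A, to=C, msg='done')): A:[] B:[data] C:[done]
After 3 (send(from=A, to=B, msg='resp')): A:[] B:[data,resp] C:[done]
After 4 (send(from=B, to=C, msg='sync')): A:[] B:[data,resp] C:[done,sync]
After 5 (send(from=C, to=B, msg='err')): A:[] B:[data,resp,err] C:[done,sync]
After 6 (send(from=B, to=C, msg='req')): A:[] B:[data,resp,err] C:[done,sync,req]
After 7 (send(from=B, to=A, msg='pong')): A:[pong] B:[data,resp,err] C:[done,sync,req]
After 8 (send(from=C, to=A, msg='hello')): A:[pong,hello] B:[data,resp,err] C:[done,sync,req]
After 9 (send(from=B, to=C, msg='ping')): A:[pong,hello] B:[data,resp,err] C:[done,sync,req,ping]
After 10 (send(from=A, to=C, msg='tick')): A:[pong,hello] B:[data,resp,err] C:[done,sync,req,ping,tick]
After 11 (process(C)): A:[pong,hello] B:[data,resp,err] C:[sync,req,ping,tick]
After 12 (process(C)): A:[pong,hello] B:[data,resp,err] C:[req,ping,tick]

Answer: req,ping,tick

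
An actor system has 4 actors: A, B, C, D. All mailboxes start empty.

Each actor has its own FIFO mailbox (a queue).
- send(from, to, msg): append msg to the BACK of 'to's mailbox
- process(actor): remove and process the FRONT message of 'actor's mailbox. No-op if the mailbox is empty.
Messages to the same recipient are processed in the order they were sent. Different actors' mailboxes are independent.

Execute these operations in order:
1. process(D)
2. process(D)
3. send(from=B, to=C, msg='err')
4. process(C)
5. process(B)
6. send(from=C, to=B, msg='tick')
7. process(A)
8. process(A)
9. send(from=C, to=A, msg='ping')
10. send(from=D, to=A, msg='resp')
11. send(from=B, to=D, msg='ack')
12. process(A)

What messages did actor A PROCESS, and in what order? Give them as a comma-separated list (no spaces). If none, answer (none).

Answer: ping

Derivation:
After 1 (process(D)): A:[] B:[] C:[] D:[]
After 2 (process(D)): A:[] B:[] C:[] D:[]
After 3 (send(from=B, to=C, msg='err')): A:[] B:[] C:[err] D:[]
After 4 (process(C)): A:[] B:[] C:[] D:[]
After 5 (process(B)): A:[] B:[] C:[] D:[]
After 6 (send(from=C, to=B, msg='tick')): A:[] B:[tick] C:[] D:[]
After 7 (process(A)): A:[] B:[tick] C:[] D:[]
After 8 (process(A)): A:[] B:[tick] C:[] D:[]
After 9 (send(from=C, to=A, msg='ping')): A:[ping] B:[tick] C:[] D:[]
After 10 (send(from=D, to=A, msg='resp')): A:[ping,resp] B:[tick] C:[] D:[]
After 11 (send(from=B, to=D, msg='ack')): A:[ping,resp] B:[tick] C:[] D:[ack]
After 12 (process(A)): A:[resp] B:[tick] C:[] D:[ack]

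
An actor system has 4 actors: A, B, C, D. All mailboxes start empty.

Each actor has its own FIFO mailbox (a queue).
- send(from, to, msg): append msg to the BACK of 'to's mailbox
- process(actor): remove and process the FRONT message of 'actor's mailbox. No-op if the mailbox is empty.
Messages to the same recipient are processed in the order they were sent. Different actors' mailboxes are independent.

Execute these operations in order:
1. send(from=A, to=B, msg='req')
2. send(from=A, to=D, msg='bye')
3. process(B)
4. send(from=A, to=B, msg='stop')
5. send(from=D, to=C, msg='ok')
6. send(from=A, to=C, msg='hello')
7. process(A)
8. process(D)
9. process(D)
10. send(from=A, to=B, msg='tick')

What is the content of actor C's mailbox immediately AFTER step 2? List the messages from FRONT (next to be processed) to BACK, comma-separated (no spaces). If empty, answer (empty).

After 1 (send(from=A, to=B, msg='req')): A:[] B:[req] C:[] D:[]
After 2 (send(from=A, to=D, msg='bye')): A:[] B:[req] C:[] D:[bye]

(empty)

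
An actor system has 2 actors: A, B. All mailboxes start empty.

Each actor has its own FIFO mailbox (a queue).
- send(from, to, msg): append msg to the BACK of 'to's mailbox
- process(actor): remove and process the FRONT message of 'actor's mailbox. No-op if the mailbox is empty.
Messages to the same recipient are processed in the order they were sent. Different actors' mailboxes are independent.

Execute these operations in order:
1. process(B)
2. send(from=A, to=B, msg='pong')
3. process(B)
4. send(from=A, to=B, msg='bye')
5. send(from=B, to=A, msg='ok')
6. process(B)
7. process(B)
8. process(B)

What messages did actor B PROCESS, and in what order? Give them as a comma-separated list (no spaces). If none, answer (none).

After 1 (process(B)): A:[] B:[]
After 2 (send(from=A, to=B, msg='pong')): A:[] B:[pong]
After 3 (process(B)): A:[] B:[]
After 4 (send(from=A, to=B, msg='bye')): A:[] B:[bye]
After 5 (send(from=B, to=A, msg='ok')): A:[ok] B:[bye]
After 6 (process(B)): A:[ok] B:[]
After 7 (process(B)): A:[ok] B:[]
After 8 (process(B)): A:[ok] B:[]

Answer: pong,bye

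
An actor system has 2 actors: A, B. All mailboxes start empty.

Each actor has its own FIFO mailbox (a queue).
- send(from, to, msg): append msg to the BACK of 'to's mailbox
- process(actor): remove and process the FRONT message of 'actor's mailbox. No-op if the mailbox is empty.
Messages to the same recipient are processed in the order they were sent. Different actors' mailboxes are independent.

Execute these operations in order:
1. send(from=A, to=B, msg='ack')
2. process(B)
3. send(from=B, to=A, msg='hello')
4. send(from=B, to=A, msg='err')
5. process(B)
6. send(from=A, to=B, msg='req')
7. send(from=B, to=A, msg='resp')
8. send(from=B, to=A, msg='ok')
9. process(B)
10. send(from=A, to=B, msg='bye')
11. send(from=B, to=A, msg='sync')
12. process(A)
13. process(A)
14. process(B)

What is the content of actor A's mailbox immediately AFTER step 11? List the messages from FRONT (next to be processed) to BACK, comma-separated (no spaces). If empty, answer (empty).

After 1 (send(from=A, to=B, msg='ack')): A:[] B:[ack]
After 2 (process(B)): A:[] B:[]
After 3 (send(from=B, to=A, msg='hello')): A:[hello] B:[]
After 4 (send(from=B, to=A, msg='err')): A:[hello,err] B:[]
After 5 (process(B)): A:[hello,err] B:[]
After 6 (send(from=A, to=B, msg='req')): A:[hello,err] B:[req]
After 7 (send(from=B, to=A, msg='resp')): A:[hello,err,resp] B:[req]
After 8 (send(from=B, to=A, msg='ok')): A:[hello,err,resp,ok] B:[req]
After 9 (process(B)): A:[hello,err,resp,ok] B:[]
After 10 (send(from=A, to=B, msg='bye')): A:[hello,err,resp,ok] B:[bye]
After 11 (send(from=B, to=A, msg='sync')): A:[hello,err,resp,ok,sync] B:[bye]

hello,err,resp,ok,sync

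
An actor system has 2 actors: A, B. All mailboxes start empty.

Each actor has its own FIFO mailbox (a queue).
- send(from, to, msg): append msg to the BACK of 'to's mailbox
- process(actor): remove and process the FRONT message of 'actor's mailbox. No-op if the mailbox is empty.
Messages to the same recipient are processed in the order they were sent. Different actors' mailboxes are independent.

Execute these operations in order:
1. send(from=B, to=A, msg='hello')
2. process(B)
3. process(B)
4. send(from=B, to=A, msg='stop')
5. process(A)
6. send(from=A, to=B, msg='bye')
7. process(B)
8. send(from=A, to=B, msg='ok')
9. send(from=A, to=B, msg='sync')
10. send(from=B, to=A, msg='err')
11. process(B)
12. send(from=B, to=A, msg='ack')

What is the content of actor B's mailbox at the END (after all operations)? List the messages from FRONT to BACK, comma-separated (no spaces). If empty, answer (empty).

Answer: sync

Derivation:
After 1 (send(from=B, to=A, msg='hello')): A:[hello] B:[]
After 2 (process(B)): A:[hello] B:[]
After 3 (process(B)): A:[hello] B:[]
After 4 (send(from=B, to=A, msg='stop')): A:[hello,stop] B:[]
After 5 (process(A)): A:[stop] B:[]
After 6 (send(from=A, to=B, msg='bye')): A:[stop] B:[bye]
After 7 (process(B)): A:[stop] B:[]
After 8 (send(from=A, to=B, msg='ok')): A:[stop] B:[ok]
After 9 (send(from=A, to=B, msg='sync')): A:[stop] B:[ok,sync]
After 10 (send(from=B, to=A, msg='err')): A:[stop,err] B:[ok,sync]
After 11 (process(B)): A:[stop,err] B:[sync]
After 12 (send(from=B, to=A, msg='ack')): A:[stop,err,ack] B:[sync]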